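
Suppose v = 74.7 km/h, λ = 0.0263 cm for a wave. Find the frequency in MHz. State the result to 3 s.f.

Rearranging: f = v/λ.
v = 74.7 km/h = 20.75 m/s; λ = 0.0263 cm = 2.630×10^-4 m.
f = 78897 Hz
78897 Hz × (1 MHz / 1.000×10^6 Hz) = 0.07890 MHz

0.0789 MHz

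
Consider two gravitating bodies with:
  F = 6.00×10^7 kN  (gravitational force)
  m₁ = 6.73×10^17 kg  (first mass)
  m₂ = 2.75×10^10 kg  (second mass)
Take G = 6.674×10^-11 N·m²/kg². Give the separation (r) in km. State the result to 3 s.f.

From Newton's law of gravitation: r = √(G·m₁m₂/F).
F = 6.00×10^7 kN = 6.000×10^10 N; m₁ = 6.73×10^17 kg; m₂ = 2.75×10^10 kg; G = 6.674×10^-11 N·m²/kg².
r = 4537 m
4537 m × (1 km / 1000 m) = 4.537 km

4.54 km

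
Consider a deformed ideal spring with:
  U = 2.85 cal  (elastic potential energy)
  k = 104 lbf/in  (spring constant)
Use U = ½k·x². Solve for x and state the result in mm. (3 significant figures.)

Solving U = ½k·x² for x: x = √(2U/k).
U = 2.85 cal = 11.92 J; k = 104 lbf/in = 18213 N/m.
x = 0.03619 m
0.03619 m × (1 mm / 0.001000 m) = 36.19 mm

36.2 mm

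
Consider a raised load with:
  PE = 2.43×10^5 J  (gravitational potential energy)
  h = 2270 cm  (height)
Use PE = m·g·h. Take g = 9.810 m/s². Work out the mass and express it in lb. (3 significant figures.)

Rearranging: m = PE/(g·h).
PE = 2.43×10^5 J; h = 2270 cm = 22.70 m; g = 9.810 m/s².
m = 1091 kg
1091 kg × (1 lb / 0.4536 kg) = 2406 lb

2410 lb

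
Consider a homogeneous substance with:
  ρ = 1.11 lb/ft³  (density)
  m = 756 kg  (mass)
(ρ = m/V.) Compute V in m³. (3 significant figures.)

42.5 m³

Rearranging ρ = m/V for V: V = m/ρ.
ρ = 1.11 lb/ft³ = 17.78 kg/m³; m = 756 kg.
V = 42.52 m³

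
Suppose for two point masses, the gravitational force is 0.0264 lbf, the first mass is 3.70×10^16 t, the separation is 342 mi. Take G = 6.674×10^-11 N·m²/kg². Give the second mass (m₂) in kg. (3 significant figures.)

Solving F = G·m₁·m₂/r² for m₂: m₂ = F·r²/(G·m₁).
F = 0.0264 lbf = 0.1174 N; m₁ = 3.70×10^16 t = 3.700×10^19 kg; r = 342 mi = 5.504×10^5 m; G = 6.674×10^-11 N·m²/kg².
m₂ = 14.41 kg

14.4 kg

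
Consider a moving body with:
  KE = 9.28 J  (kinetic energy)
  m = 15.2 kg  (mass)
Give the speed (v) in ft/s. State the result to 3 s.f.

3.63 ft/s

Rearranging: v = √(2·KE/m).
KE = 9.28 J; m = 15.2 kg.
v = 1.105 m/s
1.105 m/s × (1 ft/s / 0.3048 m/s) = 3.625 ft/s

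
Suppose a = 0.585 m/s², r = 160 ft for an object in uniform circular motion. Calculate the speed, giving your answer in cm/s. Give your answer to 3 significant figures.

Rearranging a = v²/r for v: v = √(a·r).
a = 0.585 m/s²; r = 160 ft = 48.77 m.
v = 5.341 m/s
5.341 m/s × (1 cm/s / 0.01000 m/s) = 534.1 cm/s

534 cm/s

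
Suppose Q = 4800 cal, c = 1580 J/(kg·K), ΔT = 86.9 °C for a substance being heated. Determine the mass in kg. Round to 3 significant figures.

0.146 kg

Rearranging Q = m·c·ΔT for m: m = Q/(c·ΔT).
Q = 4800 cal = 20083 J; c = 1580 J/(kg·K); ΔT = 86.9 °C = 86.90 K.
m = 0.1463 kg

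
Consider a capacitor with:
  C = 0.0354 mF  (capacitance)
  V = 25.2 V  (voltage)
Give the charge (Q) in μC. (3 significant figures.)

892 μC

Rearranging: Q = CV.
C = 0.0354 mF = 3.540×10^-5 F; V = 25.2 V.
Q = 8.921×10^-4 C
8.921×10^-4 C × (1 μC / 1.000×10^-6 C) = 892.1 μC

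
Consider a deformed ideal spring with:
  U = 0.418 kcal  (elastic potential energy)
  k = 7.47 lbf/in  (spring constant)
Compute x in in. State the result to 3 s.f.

64.4 in

Rearranging: x = √(2U/k).
U = 0.418 kcal = 1749 J; k = 7.47 lbf/in = 1308 N/m.
x = 1.635 m
1.635 m × (1 in / 0.02540 m) = 64.38 in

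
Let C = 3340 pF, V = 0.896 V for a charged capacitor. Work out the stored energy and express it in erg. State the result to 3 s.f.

Directly: E = ½CV².
C = 3340 pF = 3.340×10^-9 F; V = 0.896 V.
E = 1.341×10^-9 J
1.341×10^-9 J × (1 erg / 1.000×10^-7 J) = 0.01341 erg

0.0134 erg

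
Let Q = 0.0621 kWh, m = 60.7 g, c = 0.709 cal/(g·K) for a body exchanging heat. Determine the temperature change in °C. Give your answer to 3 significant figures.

1240 °C

Solving Q = m·c·ΔT for ΔT: ΔT = Q/(m·c).
Q = 0.0621 kWh = 2.236×10^5 J; m = 60.7 g = 0.06070 kg; c = 0.709 cal/(g·K) = 2966 J/(kg·K).
ΔT = 1242 K
Since 1 °C = 1 K, 1242 °C.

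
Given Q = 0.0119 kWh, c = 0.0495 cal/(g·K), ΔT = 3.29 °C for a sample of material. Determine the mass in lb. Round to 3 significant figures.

139 lb

Solving Q = m·c·ΔT for m: m = Q/(c·ΔT).
Q = 0.0119 kWh = 42840 J; c = 0.0495 cal/(g·K) = 207.1 J/(kg·K); ΔT = 3.29 °C = 3.290 K.
m = 62.87 kg
62.87 kg × (1 lb / 0.4536 kg) = 138.6 lb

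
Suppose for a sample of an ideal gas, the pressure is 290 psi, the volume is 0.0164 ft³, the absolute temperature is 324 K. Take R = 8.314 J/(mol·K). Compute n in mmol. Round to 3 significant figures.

From the ideal-gas law: n = PV/(RT).
P = 290 psi = 1.999×10^6 Pa; V = 0.0164 ft³ = 4.644×10^-4 m³; T = 324 K; R = 8.314 J/(mol·K).
n = 0.3447 mol
0.3447 mol × (1 mmol / 0.001000 mol) = 344.7 mmol

345 mmol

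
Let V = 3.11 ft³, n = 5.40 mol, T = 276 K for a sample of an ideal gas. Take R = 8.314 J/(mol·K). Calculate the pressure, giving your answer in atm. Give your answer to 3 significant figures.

1.39 atm

P is given directly by: P = nRT/V.
V = 3.11 ft³ = 0.08807 m³; n = 5.40 mol; T = 276 K; R = 8.314 J/(mol·K).
P = 1.407×10^5 Pa
1.407×10^5 Pa × (1 atm / 1.013×10^5 Pa) = 1.389 atm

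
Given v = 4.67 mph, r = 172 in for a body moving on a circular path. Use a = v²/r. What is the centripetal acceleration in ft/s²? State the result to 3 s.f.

3.27 ft/s²

a is given directly by: a = v²/r.
v = 4.67 mph = 2.088 m/s; r = 172 in = 4.369 m.
a = 0.9976 m/s²
0.9976 m/s² × (1 ft/s² / 0.3048 m/s²) = 3.273 ft/s²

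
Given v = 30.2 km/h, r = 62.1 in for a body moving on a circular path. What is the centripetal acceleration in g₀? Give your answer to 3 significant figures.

4.55 g₀

a is given directly by: a = v²/r.
v = 30.2 km/h = 8.389 m/s; r = 62.1 in = 1.577 m.
a = 44.62 m/s²
44.62 m/s² × (1 g₀ / 9.807 m/s²) = 4.549 g₀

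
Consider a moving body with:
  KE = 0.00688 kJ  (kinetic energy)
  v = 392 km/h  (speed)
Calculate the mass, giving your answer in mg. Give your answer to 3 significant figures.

1160 mg

Solving KE = ½mv² for m: m = 2·KE/v².
KE = 0.00688 kJ = 6.880 J; v = 392 km/h = 108.9 m/s.
m = 0.001161 kg
0.001161 kg × (1 mg / 1.000×10^-6 kg) = 1161 mg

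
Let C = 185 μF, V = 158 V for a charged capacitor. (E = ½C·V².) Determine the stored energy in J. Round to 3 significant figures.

2.31 J

Directly: E = ½CV².
C = 185 μF = 1.850×10^-4 F; V = 158 V.
E = 2.309 J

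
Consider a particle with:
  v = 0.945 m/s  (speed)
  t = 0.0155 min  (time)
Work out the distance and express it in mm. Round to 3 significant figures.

Rearranging v = d/t for d: d = v·t.
v = 0.945 m/s; t = 0.0155 min = 0.9300 s.
d = 0.8788 m
0.8788 m × (1 mm / 0.001000 m) = 878.8 mm

879 mm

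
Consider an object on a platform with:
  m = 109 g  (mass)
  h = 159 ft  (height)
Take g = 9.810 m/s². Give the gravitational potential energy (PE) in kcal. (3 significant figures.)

PE is given directly by: PE = mgh.
m = 109 g = 0.1090 kg; h = 159 ft = 48.46 m; g = 9.810 m/s².
PE = 51.82 J  (the unit combination reduces to kg·m²/s² = J)
51.82 J × (1 kcal / 4184 J) = 0.01239 kcal

0.0124 kcal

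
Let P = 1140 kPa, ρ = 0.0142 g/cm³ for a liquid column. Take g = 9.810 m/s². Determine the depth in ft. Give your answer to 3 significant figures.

Rearranging: h = P/(ρ·g).
P = 1140 kPa = 1.140×10^6 Pa; ρ = 0.0142 g/cm³ = 14.20 kg/m³; g = 9.810 m/s².
h = 8184 m
8184 m × (1 ft / 0.3048 m) = 26849 ft

26800 ft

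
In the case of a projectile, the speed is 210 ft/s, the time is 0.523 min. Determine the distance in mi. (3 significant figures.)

1.25 mi

Solving v = d/t for d: d = v·t.
v = 210 ft/s = 64.01 m/s; t = 0.523 min = 31.38 s.
d = 2009 m
2009 m × (1 mi / 1609 m) = 1.248 mi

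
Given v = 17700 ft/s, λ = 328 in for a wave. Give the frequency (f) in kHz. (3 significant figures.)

Solving v = f·λ for f: f = v/λ.
v = 17700 ft/s = 5395 m/s; λ = 328 in = 8.331 m.
f = 647.6 Hz
647.6 Hz × (1 kHz / 1000 Hz) = 0.6476 kHz

0.648 kHz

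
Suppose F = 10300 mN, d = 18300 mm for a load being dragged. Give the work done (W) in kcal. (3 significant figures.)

Directly: W = F·d.
F = 10300 mN = 10.30 N; d = 18300 mm = 18.30 m.
W = 188.5 J
188.5 J × (1 kcal / 4184 J) = 0.04505 kcal

0.0451 kcal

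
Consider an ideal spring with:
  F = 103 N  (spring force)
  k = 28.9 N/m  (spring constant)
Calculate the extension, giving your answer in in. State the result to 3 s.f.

140 in

Solving F = k·x for x: x = F/k.
F = 103 N; k = 28.9 N/m.
x = 3.564 m
3.564 m × (1 in / 0.02540 m) = 140.3 in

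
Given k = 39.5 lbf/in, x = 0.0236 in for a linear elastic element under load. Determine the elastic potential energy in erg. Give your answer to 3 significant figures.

U is given directly by: U = ½kx².
k = 39.5 lbf/in = 6918 N/m; x = 0.0236 in = 5.994×10^-4 m.
U = 0.001243 J
0.001243 J × (1 erg / 1.000×10^-7 J) = 12428 erg

12400 erg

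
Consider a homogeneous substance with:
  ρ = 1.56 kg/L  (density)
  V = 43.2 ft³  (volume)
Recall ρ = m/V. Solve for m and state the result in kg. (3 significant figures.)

1910 kg

Rearranging: m = ρV.
ρ = 1.56 kg/L = 1560 kg/m³; V = 43.2 ft³ = 1.223 m³.
m = 1908 kg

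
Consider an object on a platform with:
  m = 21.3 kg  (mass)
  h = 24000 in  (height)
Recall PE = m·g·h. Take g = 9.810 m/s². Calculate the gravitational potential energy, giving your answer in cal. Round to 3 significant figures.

30400 cal

Directly: PE = mgh.
m = 21.3 kg; h = 24000 in = 609.6 m; g = 9.810 m/s².
PE = 1.274×10^5 J  (the unit combination reduces to kg·m²/s² = J)
1.274×10^5 J × (1 cal / 4.184 J) = 30444 cal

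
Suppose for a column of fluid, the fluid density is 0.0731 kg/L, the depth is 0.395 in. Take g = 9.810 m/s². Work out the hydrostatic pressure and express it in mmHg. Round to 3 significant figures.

P is given directly by: P = ρgh.
ρ = 0.0731 kg/L = 73.10 kg/m³; h = 0.395 in = 0.01003 m; g = 9.810 m/s².
P = 7.195 Pa
7.195 Pa × (1 mmHg / 133.3 Pa) = 0.05397 mmHg

0.0540 mmHg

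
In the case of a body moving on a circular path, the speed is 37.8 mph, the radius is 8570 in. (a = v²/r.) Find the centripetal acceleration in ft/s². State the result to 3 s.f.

4.30 ft/s²

a is given directly by: a = v²/r.
v = 37.8 mph = 16.90 m/s; r = 8570 in = 217.7 m.
a = 1.312 m/s²
1.312 m/s² × (1 ft/s² / 0.3048 m/s²) = 4.304 ft/s²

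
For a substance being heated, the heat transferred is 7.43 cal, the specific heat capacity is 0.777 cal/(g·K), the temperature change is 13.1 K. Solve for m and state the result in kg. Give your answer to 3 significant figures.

7.30×10^-4 kg

Rearranging Q = m·c·ΔT for m: m = Q/(c·ΔT).
Q = 7.43 cal = 31.09 J; c = 0.777 cal/(g·K) = 3251 J/(kg·K); ΔT = 13.1 K.
m = 7.300×10^-4 kg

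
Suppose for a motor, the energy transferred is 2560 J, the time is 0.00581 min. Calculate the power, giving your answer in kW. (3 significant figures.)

7.34 kW

Directly: P = W/t.
W = 2560 J; t = 0.00581 min = 0.3486 s.
P = 7344 W
7344 W × (1 kW / 1000 W) = 7.344 kW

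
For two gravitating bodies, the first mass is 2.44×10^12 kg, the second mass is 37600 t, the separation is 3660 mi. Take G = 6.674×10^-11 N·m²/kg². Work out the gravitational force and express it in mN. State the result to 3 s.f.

0.176 mN

From Newton's law of gravitation: F = Gm₁m₂/r².
m₁ = 2.44×10^12 kg; m₂ = 37600 t = 3.760×10^7 kg; r = 3660 mi = 5.890×10^6 m; G = 6.674×10^-11 N·m²/kg².
F = 1.765×10^-4 N  (the unit combination reduces to kg·m/s² = N)
1.765×10^-4 N × (1 mN / 0.001000 N) = 0.1765 mN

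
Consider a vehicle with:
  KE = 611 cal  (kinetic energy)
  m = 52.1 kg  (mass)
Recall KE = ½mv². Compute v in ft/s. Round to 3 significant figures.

32.5 ft/s

Solving KE = ½mv² for v: v = √(2·KE/m).
KE = 611 cal = 2556 J; m = 52.1 kg.
v = 9.906 m/s
9.906 m/s × (1 ft/s / 0.3048 m/s) = 32.50 ft/s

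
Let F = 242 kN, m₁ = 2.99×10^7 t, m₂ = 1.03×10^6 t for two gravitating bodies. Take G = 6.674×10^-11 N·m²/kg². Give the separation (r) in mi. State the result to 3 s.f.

0.0573 mi

From Newton's law of gravitation: r = √(G·m₁m₂/F).
F = 242 kN = 2.420×10^5 N; m₁ = 2.99×10^7 t = 2.990×10^10 kg; m₂ = 1.03×10^6 t = 1.030×10^9 kg; G = 6.674×10^-11 N·m²/kg².
r = 92.16 m
92.16 m × (1 mi / 1609 m) = 0.05727 mi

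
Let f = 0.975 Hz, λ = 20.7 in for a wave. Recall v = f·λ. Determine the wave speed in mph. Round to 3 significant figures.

1.15 mph

v is given directly by: v = fλ.
f = 0.975 Hz; λ = 20.7 in = 0.5258 m.
v = 0.5126 m/s
0.5126 m/s × (1 mph / 0.4470 m/s) = 1.147 mph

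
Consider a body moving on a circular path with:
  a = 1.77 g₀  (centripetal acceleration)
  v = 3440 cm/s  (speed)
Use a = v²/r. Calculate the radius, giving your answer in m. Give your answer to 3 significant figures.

68.2 m

Rearranging: r = v²/a.
a = 1.77 g₀ = 17.36 m/s²; v = 3440 cm/s = 34.40 m/s.
r = 68.17 m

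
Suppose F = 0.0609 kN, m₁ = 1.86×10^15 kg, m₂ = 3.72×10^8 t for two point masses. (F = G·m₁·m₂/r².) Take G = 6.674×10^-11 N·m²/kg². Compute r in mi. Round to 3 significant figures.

Rearranging F = G·m₁·m₂/r² for r: r = √(G·m₁m₂/F).
F = 0.0609 kN = 60.90 N; m₁ = 1.86×10^15 kg; m₂ = 3.72×10^8 t = 3.720×10^11 kg; G = 6.674×10^-11 N·m²/kg².
r = 2.754×10^7 m
2.754×10^7 m × (1 mi / 1609 m) = 17111 mi

17100 mi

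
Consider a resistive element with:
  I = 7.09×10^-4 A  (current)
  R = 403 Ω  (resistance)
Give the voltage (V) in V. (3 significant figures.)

Directly: V = IR.
I = 7.09×10^-4 A; R = 403 Ω.
V = 0.2857 V

0.286 V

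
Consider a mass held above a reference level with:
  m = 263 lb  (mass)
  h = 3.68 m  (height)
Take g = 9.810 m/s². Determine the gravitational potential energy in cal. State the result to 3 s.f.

1030 cal

Directly: PE = mgh.
m = 263 lb = 119.3 kg; h = 3.68 m; g = 9.810 m/s².
PE = 4307 J  (the unit combination reduces to kg·m²/s² = J)
4307 J × (1 cal / 4.184 J) = 1029 cal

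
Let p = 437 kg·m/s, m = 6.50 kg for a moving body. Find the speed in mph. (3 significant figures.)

150 mph

Rearranging p = m·v for v: v = p/m.
p = 437 kg·m/s; m = 6.50 kg.
v = 67.23 m/s
67.23 m/s × (1 mph / 0.4470 m/s) = 150.4 mph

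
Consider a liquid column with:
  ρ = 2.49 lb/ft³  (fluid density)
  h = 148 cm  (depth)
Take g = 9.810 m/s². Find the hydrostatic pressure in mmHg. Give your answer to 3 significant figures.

4.34 mmHg

Directly: P = ρgh.
ρ = 2.49 lb/ft³ = 39.89 kg/m³; h = 148 cm = 1.480 m; g = 9.810 m/s².
P = 579.1 Pa  (the unit combination reduces to kg/(m·s²) = Pa)
579.1 Pa × (1 mmHg / 133.3 Pa) = 4.344 mmHg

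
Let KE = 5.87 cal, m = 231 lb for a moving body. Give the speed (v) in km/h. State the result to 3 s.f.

Rearranging KE = ½mv² for v: v = √(2·KE/m).
KE = 5.87 cal = 24.56 J; m = 231 lb = 104.8 kg.
v = 0.6847 m/s
0.6847 m/s × (1 km/h / 0.2778 m/s) = 2.465 km/h

2.46 km/h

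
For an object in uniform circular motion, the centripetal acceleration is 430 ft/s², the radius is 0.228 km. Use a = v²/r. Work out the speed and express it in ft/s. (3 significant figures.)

567 ft/s

Solving a = v²/r for v: v = √(a·r).
a = 430 ft/s² = 131.1 m/s²; r = 0.228 km = 228.0 m.
v = 172.9 m/s
172.9 m/s × (1 ft/s / 0.3048 m/s) = 567.1 ft/s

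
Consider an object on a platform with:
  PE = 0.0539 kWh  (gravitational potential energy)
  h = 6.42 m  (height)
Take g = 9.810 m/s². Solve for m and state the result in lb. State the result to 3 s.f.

Rearranging: m = PE/(g·h).
PE = 0.0539 kWh = 1.940×10^5 J; h = 6.42 m; g = 9.810 m/s².
m = 3081 kg
3081 kg × (1 lb / 0.4536 kg) = 6792 lb

6790 lb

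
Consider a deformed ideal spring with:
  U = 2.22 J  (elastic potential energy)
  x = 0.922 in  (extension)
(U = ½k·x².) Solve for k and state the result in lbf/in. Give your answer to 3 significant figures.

Rearranging U = ½k·x² for k: k = 2U/x².
U = 2.22 J; x = 0.922 in = 0.02342 m.
k = 8096 N/m
8096 N/m × (1 lbf/in / 175.1 N/m) = 46.23 lbf/in

46.2 lbf/in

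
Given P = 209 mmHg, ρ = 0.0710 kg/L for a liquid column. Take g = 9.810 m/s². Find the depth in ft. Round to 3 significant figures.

131 ft

Rearranging: h = P/(ρ·g).
P = 209 mmHg = 27864 Pa; ρ = 0.0710 kg/L = 71.00 kg/m³; g = 9.810 m/s².
h = 40.01 m
40.01 m × (1 ft / 0.3048 m) = 131.3 ft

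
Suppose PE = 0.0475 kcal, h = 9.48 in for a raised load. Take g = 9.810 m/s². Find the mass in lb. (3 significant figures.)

Rearranging PE = m·g·h for m: m = PE/(g·h).
PE = 0.0475 kcal = 198.7 J; h = 9.48 in = 0.2408 m; g = 9.810 m/s².
m = 84.13 kg
84.13 kg × (1 lb / 0.4536 kg) = 185.5 lb

185 lb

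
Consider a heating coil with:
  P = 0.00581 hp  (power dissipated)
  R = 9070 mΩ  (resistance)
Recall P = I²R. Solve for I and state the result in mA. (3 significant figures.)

691 mA

Rearranging P = I²R for I: I = √(P/R).
P = 0.00581 hp = 4.333 W; R = 9070 mΩ = 9.070 Ω.
I = 0.6911 A
0.6911 A × (1 mA / 0.001000 A) = 691.1 mA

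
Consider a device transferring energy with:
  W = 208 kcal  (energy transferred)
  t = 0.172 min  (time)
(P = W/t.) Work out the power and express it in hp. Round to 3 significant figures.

P is given directly by: P = W/t.
W = 208 kcal = 8.703×10^5 J; t = 0.172 min = 10.32 s.
P = 84329 W
84329 W × (1 hp / 745.7 W) = 113.1 hp

113 hp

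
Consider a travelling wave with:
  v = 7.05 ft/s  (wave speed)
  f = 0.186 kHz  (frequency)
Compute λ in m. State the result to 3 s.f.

Rearranging: λ = v/f.
v = 7.05 ft/s = 2.149 m/s; f = 0.186 kHz = 186.0 Hz.
λ = 0.01155 m

0.0116 m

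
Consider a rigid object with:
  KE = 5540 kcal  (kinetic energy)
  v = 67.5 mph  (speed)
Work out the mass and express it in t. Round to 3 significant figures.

50.9 t

Solving KE = ½mv² for m: m = 2·KE/v².
KE = 5540 kcal = 2.318×10^7 J; v = 67.5 mph = 30.18 m/s.
m = 50913 kg
50913 kg × (1 t / 1000 kg) = 50.91 t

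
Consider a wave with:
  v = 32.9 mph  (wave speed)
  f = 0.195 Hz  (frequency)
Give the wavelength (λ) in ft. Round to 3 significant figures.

247 ft

Rearranging: λ = v/f.
v = 32.9 mph = 14.71 m/s; f = 0.195 Hz.
λ = 75.42 m
75.42 m × (1 ft / 0.3048 m) = 247.5 ft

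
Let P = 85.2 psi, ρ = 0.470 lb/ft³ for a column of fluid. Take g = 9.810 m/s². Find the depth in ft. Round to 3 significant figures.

Rearranging P = ρ·g·h for h: h = P/(ρ·g).
P = 85.2 psi = 5.874×10^5 Pa; ρ = 0.470 lb/ft³ = 7.529 kg/m³; g = 9.810 m/s².
h = 7954 m
7954 m × (1 ft / 0.3048 m) = 26095 ft

26100 ft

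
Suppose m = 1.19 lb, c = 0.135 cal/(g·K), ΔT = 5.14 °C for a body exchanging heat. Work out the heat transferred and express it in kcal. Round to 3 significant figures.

0.375 kcal

Directly: Q = mcΔT.
m = 1.19 lb = 0.5398 kg; c = 0.135 cal/(g·K) = 564.8 J/(kg·K); ΔT = 5.14 °C = 5.140 K.
Q = 1567 J
1567 J × (1 kcal / 4184 J) = 0.3745 kcal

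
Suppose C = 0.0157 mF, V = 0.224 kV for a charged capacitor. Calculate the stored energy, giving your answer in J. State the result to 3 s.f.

E is given directly by: E = ½CV².
C = 0.0157 mF = 1.570×10^-5 F; V = 0.224 kV = 224.0 V.
E = 0.3939 J  (the unit combination reduces to kg·m²/s² = J)

0.394 J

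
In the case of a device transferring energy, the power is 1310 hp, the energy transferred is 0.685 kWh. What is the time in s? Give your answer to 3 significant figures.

2.52 s

Solving P = W/t for t: t = W/P.
P = 1310 hp = 9.769×10^5 W; W = 0.685 kWh = 2.466×10^6 J.
t = 2.524 s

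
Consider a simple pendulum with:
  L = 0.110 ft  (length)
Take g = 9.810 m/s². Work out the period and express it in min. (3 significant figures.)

T is given directly by: T = 2π√(L/g).
L = 0.110 ft = 0.03353 m; g = 9.810 m/s².
T = 0.3673 s
0.3673 s × (1 min / 60.00 s) = 0.006122 min

0.00612 min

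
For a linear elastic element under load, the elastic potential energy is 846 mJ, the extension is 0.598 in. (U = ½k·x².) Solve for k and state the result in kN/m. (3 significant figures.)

7.33 kN/m

Solving U = ½k·x² for k: k = 2U/x².
U = 846 mJ = 0.8460 J; x = 0.598 in = 0.01519 m.
k = 7334 N/m
7334 N/m × (1 kN/m / 1000 N/m) = 7.334 kN/m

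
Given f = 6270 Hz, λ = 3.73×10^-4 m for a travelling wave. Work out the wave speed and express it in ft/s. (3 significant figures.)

7.67 ft/s

v is given directly by: v = fλ.
f = 6270 Hz; λ = 3.73×10^-4 m.
v = 2.339 m/s
2.339 m/s × (1 ft/s / 0.3048 m/s) = 7.673 ft/s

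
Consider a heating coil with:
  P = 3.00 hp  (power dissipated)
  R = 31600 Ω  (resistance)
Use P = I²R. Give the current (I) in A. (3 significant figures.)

Rearranging: I = √(P/R).
P = 3.00 hp = 2237 W; R = 31600 Ω.
I = 0.2661 A

0.266 A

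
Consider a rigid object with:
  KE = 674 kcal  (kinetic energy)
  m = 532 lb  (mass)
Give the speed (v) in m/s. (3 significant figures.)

Rearranging: v = √(2·KE/m).
KE = 674 kcal = 2.820×10^6 J; m = 532 lb = 241.3 kg.
v = 152.9 m/s

153 m/s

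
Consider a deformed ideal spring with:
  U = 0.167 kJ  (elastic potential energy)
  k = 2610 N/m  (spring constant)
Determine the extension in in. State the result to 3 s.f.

Rearranging: x = √(2U/k).
U = 0.167 kJ = 167.0 J; k = 2610 N/m.
x = 0.3577 m
0.3577 m × (1 in / 0.02540 m) = 14.08 in

14.1 in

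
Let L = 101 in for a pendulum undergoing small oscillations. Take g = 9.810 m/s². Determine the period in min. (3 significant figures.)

Directly: T = 2π√(L/g).
L = 101 in = 2.565 m; g = 9.810 m/s².
T = 3.213 s
3.213 s × (1 min / 60.00 s) = 0.05355 min

0.0536 min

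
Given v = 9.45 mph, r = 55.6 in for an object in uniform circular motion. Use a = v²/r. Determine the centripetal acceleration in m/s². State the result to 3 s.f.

a is given directly by: a = v²/r.
v = 9.45 mph = 4.225 m/s; r = 55.6 in = 1.412 m.
a = 12.64 m/s²

12.6 m/s²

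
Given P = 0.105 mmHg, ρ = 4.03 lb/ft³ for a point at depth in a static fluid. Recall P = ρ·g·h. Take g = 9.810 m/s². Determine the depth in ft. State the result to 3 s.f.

0.0725 ft

Rearranging: h = P/(ρ·g).
P = 0.105 mmHg = 14.00 Pa; ρ = 4.03 lb/ft³ = 64.55 kg/m³; g = 9.810 m/s².
h = 0.02211 m
0.02211 m × (1 ft / 0.3048 m) = 0.07252 ft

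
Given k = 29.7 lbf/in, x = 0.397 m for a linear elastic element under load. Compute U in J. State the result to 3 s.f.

410 J

U is given directly by: U = ½kx².
k = 29.7 lbf/in = 5201 N/m; x = 0.397 m.
U = 409.9 J  (the unit combination reduces to kg·m²/s² = J)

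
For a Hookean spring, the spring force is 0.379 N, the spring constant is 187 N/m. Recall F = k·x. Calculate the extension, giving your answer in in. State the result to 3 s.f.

0.0798 in

From Hooke's law: x = F/k.
F = 0.379 N; k = 187 N/m.
x = 0.002027 m
0.002027 m × (1 in / 0.02540 m) = 0.07979 in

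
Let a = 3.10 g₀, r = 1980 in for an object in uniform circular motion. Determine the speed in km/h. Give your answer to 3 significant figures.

141 km/h

Rearranging: v = √(a·r).
a = 3.10 g₀ = 30.40 m/s²; r = 1980 in = 50.29 m.
v = 39.10 m/s
39.10 m/s × (1 km/h / 0.2778 m/s) = 140.8 km/h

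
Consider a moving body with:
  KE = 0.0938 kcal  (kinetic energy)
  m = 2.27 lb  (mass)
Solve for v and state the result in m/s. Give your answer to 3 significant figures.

Rearranging: v = √(2·KE/m).
KE = 0.0938 kcal = 392.5 J; m = 2.27 lb = 1.030 kg.
v = 27.61 m/s

27.6 m/s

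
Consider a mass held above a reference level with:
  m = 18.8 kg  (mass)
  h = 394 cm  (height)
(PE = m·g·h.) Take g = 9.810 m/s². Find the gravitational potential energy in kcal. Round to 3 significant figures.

PE is given directly by: PE = mgh.
m = 18.8 kg; h = 394 cm = 3.940 m; g = 9.810 m/s².
PE = 726.6 J  (the unit combination reduces to kg·m²/s² = J)
726.6 J × (1 kcal / 4184 J) = 0.1737 kcal

0.174 kcal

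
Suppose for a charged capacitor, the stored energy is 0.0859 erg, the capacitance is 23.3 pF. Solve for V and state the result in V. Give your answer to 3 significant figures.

27.2 V

Rearranging: V = √(2E/C).
E = 0.0859 erg = 8.590×10^-9 J; C = 23.3 pF = 2.330×10^-11 F.
V = 27.15 V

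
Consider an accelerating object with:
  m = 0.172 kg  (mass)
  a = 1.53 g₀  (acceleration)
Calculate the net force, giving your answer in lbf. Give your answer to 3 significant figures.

0.580 lbf

Directly: F = m·a.
m = 0.172 kg; a = 1.53 g₀ = 15.00 m/s².
F = 2.581 N
2.581 N × (1 lbf / 4.448 N) = 0.5802 lbf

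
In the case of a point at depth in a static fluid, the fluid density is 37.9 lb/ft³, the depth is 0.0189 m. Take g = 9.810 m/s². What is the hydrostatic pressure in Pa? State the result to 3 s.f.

P is given directly by: P = ρgh.
ρ = 37.9 lb/ft³ = 607.1 kg/m³; h = 0.0189 m; g = 9.810 m/s².
P = 112.6 Pa  (the unit combination reduces to kg/(m·s²) = Pa)

113 Pa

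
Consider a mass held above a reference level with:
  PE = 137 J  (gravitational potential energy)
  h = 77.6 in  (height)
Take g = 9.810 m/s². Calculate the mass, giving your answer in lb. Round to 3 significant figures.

Rearranging PE = m·g·h for m: m = PE/(g·h).
PE = 137 J; h = 77.6 in = 1.971 m; g = 9.810 m/s².
m = 7.085 kg
7.085 kg × (1 lb / 0.4536 kg) = 15.62 lb

15.6 lb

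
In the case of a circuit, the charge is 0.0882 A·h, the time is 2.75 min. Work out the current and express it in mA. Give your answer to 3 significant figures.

Rearranging q = I·t for I: I = q/t.
q = 0.0882 A·h = 317.5 C; t = 2.75 min = 165.0 s.
I = 1.924 A
1.924 A × (1 mA / 0.001000 A) = 1924 mA

1920 mA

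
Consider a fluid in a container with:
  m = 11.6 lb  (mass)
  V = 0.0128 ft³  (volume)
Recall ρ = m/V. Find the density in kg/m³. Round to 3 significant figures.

Directly: ρ = m/V.
m = 11.6 lb = 5.262 kg; V = 0.0128 ft³ = 3.625×10^-4 m³.
ρ = 14517 kg/m³

14500 kg/m³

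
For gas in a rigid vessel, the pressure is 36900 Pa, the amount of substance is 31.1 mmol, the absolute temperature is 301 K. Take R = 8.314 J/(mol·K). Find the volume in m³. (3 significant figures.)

0.00211 m³

From the ideal-gas law: V = nRT/P.
P = 36900 Pa; n = 31.1 mmol = 0.03110 mol; T = 301 K; R = 8.314 J/(mol·K).
V = 0.002109 m³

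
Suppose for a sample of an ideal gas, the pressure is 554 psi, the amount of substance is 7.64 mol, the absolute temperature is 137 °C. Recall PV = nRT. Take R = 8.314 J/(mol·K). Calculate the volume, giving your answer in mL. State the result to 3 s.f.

Solving PV = nRT for V: V = nRT/P.
P = 554 psi = 3.820×10^6 Pa; n = 7.64 mol; T = 137 °C = 410.1 K; R = 8.314 J/(mol·K).
V = 0.006821 m³
0.006821 m³ × (1 mL / 1.000×10^-6 m³) = 6821 mL

6820 mL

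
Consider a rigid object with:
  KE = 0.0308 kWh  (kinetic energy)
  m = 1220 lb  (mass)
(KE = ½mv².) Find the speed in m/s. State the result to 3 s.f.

Rearranging KE = ½mv² for v: v = √(2·KE/m).
KE = 0.0308 kWh = 1.109×10^5 J; m = 1220 lb = 553.4 kg.
v = 20.02 m/s

20.0 m/s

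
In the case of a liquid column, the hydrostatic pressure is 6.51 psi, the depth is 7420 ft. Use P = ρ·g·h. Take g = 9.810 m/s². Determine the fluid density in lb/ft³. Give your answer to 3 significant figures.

Rearranging P = ρ·g·h for ρ: ρ = P/(g·h).
P = 6.51 psi = 44885 Pa; h = 7420 ft = 2262 m; g = 9.810 m/s².
ρ = 2.023 kg/m³
2.023 kg/m³ × (1 lb/ft³ / 16.02 kg/m³) = 0.1263 lb/ft³

0.126 lb/ft³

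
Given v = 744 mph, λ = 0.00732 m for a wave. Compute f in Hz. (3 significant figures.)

Rearranging v = f·λ for f: f = v/λ.
v = 744 mph = 332.6 m/s; λ = 0.00732 m.
f = 45437 Hz

45400 Hz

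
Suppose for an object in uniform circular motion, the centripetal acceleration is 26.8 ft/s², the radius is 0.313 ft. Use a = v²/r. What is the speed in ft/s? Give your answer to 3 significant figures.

Solving a = v²/r for v: v = √(a·r).
a = 26.8 ft/s² = 8.169 m/s²; r = 0.313 ft = 0.09540 m.
v = 0.8828 m/s
0.8828 m/s × (1 ft/s / 0.3048 m/s) = 2.896 ft/s

2.90 ft/s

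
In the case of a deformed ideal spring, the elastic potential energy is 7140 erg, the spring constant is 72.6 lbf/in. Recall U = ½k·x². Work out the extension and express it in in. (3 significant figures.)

Rearranging U = ½k·x² for x: x = √(2U/k).
U = 7140 erg = 7.140×10^-4 J; k = 72.6 lbf/in = 12714 N/m.
x = 3.351×10^-4 m
3.351×10^-4 m × (1 in / 0.02540 m) = 0.01319 in

0.0132 in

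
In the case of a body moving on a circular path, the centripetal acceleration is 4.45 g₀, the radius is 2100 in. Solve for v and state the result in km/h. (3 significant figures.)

174 km/h

Solving a = v²/r for v: v = √(a·r).
a = 4.45 g₀ = 43.64 m/s²; r = 2100 in = 53.34 m.
v = 48.25 m/s
48.25 m/s × (1 km/h / 0.2778 m/s) = 173.7 km/h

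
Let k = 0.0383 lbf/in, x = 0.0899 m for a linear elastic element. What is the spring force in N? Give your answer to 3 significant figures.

0.603 N

From Hooke's law: F = kx.
k = 0.0383 lbf/in = 6.707 N/m; x = 0.0899 m.
F = 0.6030 N  (the unit combination reduces to kg·m/s² = N)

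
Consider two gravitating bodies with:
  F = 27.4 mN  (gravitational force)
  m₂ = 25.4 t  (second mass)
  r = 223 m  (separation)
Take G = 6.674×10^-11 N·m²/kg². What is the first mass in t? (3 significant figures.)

From Newton's law of gravitation: m₁ = F·r²/(G·m₂).
F = 27.4 mN = 0.02740 N; m₂ = 25.4 t = 25400 kg; r = 223 m; G = 6.674×10^-11 N·m²/kg².
m₁ = 8.038×10^8 kg
8.038×10^8 kg × (1 t / 1000 kg) = 8.038×10^5 t

8.04×10^5 t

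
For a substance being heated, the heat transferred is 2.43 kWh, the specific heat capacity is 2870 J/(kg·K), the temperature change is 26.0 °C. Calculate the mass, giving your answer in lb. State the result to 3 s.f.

Solving Q = m·c·ΔT for m: m = Q/(c·ΔT).
Q = 2.43 kWh = 8.748×10^6 J; c = 2870 J/(kg·K); ΔT = 26.0 °C = 26.00 K.
m = 117.2 kg
117.2 kg × (1 lb / 0.4536 kg) = 258.5 lb

258 lb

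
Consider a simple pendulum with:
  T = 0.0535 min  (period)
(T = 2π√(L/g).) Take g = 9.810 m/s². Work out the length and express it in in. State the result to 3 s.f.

Solving T = 2π√(L/g) for L: L = g·(T/2π)².
T = 0.0535 min = 3.210 s; g = 9.810 m/s².
L = 2.560 m
2.560 m × (1 in / 0.02540 m) = 100.8 in

101 in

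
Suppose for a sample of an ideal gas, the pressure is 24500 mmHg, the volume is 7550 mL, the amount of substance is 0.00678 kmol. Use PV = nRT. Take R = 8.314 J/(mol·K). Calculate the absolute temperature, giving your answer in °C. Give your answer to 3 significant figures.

Solving PV = nRT for T: T = PV/(nR).
P = 24500 mmHg = 3.266×10^6 Pa; V = 7550 mL = 0.007550 m³; n = 0.00678 kmol = 6.780 mol; R = 8.314 J/(mol·K).
T = 437.5 K
437.5 K − 273.15 = 164.3 °C

164 °C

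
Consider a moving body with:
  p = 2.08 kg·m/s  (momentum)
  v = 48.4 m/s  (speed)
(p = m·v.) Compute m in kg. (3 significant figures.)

0.0430 kg

Rearranging p = m·v for m: m = p/v.
p = 2.08 kg·m/s; v = 48.4 m/s.
m = 0.04298 kg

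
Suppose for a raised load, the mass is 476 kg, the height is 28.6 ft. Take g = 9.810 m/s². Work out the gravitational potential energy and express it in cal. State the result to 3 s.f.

9730 cal

Directly: PE = mgh.
m = 476 kg; h = 28.6 ft = 8.717 m; g = 9.810 m/s².
PE = 40706 J
40706 J × (1 cal / 4.184 J) = 9729 cal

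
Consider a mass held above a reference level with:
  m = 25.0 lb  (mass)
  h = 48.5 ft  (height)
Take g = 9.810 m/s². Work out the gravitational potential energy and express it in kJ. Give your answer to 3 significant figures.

1.64 kJ

PE is given directly by: PE = mgh.
m = 25.0 lb = 11.34 kg; h = 48.5 ft = 14.78 m; g = 9.810 m/s².
PE = 1644 J  (the unit combination reduces to kg·m²/s² = J)
1644 J × (1 kJ / 1000 J) = 1.644 kJ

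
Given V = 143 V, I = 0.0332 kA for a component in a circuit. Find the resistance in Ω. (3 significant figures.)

From Ohm's law: R = V/I.
V = 143 V; I = 0.0332 kA = 33.20 A.
R = 4.307 Ω

4.31 Ω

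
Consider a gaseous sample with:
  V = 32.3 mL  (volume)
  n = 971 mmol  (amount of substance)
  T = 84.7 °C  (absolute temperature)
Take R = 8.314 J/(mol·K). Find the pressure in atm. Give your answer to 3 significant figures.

883 atm

From the ideal-gas law: P = nRT/V.
V = 32.3 mL = 3.230×10^-5 m³; n = 971 mmol = 0.9710 mol; T = 84.7 °C = 357.8 K; R = 8.314 J/(mol·K).
P = 8.944×10^7 Pa
8.944×10^7 Pa × (1 atm / 1.013×10^5 Pa) = 882.7 atm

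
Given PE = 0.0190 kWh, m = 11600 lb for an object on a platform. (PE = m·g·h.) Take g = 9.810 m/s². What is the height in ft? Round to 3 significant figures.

4.35 ft

Rearranging PE = m·g·h for h: h = PE/(m·g).
PE = 0.0190 kWh = 68400 J; m = 11600 lb = 5262 kg; g = 9.810 m/s².
h = 1.325 m
1.325 m × (1 ft / 0.3048 m) = 4.348 ft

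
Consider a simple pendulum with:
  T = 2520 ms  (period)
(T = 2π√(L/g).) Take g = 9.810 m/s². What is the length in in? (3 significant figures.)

Rearranging: L = g·(T/2π)².
T = 2520 ms = 2.520 s; g = 9.810 m/s².
L = 1.578 m
1.578 m × (1 in / 0.02540 m) = 62.13 in

62.1 in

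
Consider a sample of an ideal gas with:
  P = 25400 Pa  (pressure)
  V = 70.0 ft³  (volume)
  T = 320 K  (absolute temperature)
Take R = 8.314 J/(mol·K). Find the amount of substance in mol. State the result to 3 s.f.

From the ideal-gas law: n = PV/(RT).
P = 25400 Pa; V = 70.0 ft³ = 1.982 m³; T = 320 K; R = 8.314 J/(mol·K).
n = 18.92 mol

18.9 mol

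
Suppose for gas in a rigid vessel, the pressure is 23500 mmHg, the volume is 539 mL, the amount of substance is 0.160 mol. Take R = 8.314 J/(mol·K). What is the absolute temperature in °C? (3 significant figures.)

996 °C

From the ideal-gas law: T = PV/(nR).
P = 23500 mmHg = 3.133×10^6 Pa; V = 539 mL = 5.390×10^-4 m³; n = 0.160 mol; R = 8.314 J/(mol·K).
T = 1269 K
1269 K − 273.15 = 996.3 °C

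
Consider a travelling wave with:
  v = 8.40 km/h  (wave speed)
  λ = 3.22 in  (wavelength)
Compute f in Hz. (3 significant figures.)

28.5 Hz

Rearranging: f = v/λ.
v = 8.40 km/h = 2.333 m/s; λ = 3.22 in = 0.08179 m.
f = 28.53 Hz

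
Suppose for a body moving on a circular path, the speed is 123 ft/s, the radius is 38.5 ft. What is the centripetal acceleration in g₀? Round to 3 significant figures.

12.2 g₀

a is given directly by: a = v²/r.
v = 123 ft/s = 37.49 m/s; r = 38.5 ft = 11.73 m.
a = 119.8 m/s²
119.8 m/s² × (1 g₀ / 9.807 m/s²) = 12.21 g₀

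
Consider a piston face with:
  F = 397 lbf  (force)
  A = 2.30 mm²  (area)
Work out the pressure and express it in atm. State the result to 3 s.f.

Directly: P = F/A.
F = 397 lbf = 1766 N; A = 2.30 mm² = 2.300×10^-6 m².
P = 7.678×10^8 Pa
7.678×10^8 Pa × (1 atm / 1.013×10^5 Pa) = 7578 atm

7580 atm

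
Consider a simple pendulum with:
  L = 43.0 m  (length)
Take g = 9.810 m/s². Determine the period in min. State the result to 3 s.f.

0.219 min

T is given directly by: T = 2π√(L/g).
L = 43.0 m; g = 9.810 m/s².
T = 13.15 s
13.15 s × (1 min / 60.00 s) = 0.2192 min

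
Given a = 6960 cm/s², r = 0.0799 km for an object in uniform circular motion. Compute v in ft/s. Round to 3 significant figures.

Solving a = v²/r for v: v = √(a·r).
a = 6960 cm/s² = 69.60 m/s²; r = 0.0799 km = 79.90 m.
v = 74.57 m/s
74.57 m/s × (1 ft/s / 0.3048 m/s) = 244.7 ft/s

245 ft/s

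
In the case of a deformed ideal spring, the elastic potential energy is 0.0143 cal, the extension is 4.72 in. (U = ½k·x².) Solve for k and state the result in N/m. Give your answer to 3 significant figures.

Rearranging U = ½k·x² for k: k = 2U/x².
U = 0.0143 cal = 0.05983 J; x = 4.72 in = 0.1199 m.
k = 8.325 N/m

8.33 N/m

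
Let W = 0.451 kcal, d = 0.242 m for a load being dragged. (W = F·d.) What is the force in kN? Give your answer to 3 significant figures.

7.80 kN

Rearranging: F = W/d.
W = 0.451 kcal = 1887 J; d = 0.242 m.
F = 7797 N
7797 N × (1 kN / 1000 N) = 7.797 kN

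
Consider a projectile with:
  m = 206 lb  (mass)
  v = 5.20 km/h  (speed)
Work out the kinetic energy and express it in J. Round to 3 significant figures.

Directly: KE = ½mv².
m = 206 lb = 93.44 kg; v = 5.20 km/h = 1.444 m/s.
KE = 97.48 J  (the unit combination reduces to kg·m²/s² = J)

97.5 J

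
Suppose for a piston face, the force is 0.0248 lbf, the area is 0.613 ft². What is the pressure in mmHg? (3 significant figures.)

0.0145 mmHg

Directly: P = F/A.
F = 0.0248 lbf = 0.1103 N; A = 0.613 ft² = 0.05695 m².
P = 1.937 Pa  (the unit combination reduces to kg/(m·s²) = Pa)
1.937 Pa × (1 mmHg / 133.3 Pa) = 0.01453 mmHg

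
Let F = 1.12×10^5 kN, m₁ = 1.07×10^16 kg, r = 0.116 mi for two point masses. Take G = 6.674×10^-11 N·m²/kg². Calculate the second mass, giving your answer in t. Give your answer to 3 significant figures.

Rearranging: m₂ = F·r²/(G·m₁).
F = 1.12×10^5 kN = 1.120×10^8 N; m₁ = 1.07×10^16 kg; r = 0.116 mi = 186.7 m; G = 6.674×10^-11 N·m²/kg².
m₂ = 5.466×10^6 kg
5.466×10^6 kg × (1 t / 1000 kg) = 5466 t

5470 t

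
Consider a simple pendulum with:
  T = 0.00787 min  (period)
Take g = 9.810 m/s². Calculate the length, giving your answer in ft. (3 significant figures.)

Solving T = 2π√(L/g) for L: L = g·(T/2π)².
T = 0.00787 min = 0.4722 s; g = 9.810 m/s².
L = 0.05541 m
0.05541 m × (1 ft / 0.3048 m) = 0.1818 ft

0.182 ft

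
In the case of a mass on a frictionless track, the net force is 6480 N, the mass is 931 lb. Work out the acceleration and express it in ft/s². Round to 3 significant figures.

Rearranging: a = F/m.
F = 6480 N; m = 931 lb = 422.3 kg.
a = 15.34 m/s²
15.34 m/s² × (1 ft/s² / 0.3048 m/s²) = 50.34 ft/s²

50.3 ft/s²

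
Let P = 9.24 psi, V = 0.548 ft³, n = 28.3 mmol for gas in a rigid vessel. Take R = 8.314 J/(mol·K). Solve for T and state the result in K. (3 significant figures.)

4200 K

From the ideal-gas law: T = PV/(nR).
P = 9.24 psi = 63708 Pa; V = 0.548 ft³ = 0.01552 m³; n = 28.3 mmol = 0.02830 mol; R = 8.314 J/(mol·K).
T = 4202 K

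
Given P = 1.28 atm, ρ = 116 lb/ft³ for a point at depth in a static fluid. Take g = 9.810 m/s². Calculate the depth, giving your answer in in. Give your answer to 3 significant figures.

280 in

Solving P = ρ·g·h for h: h = P/(ρ·g).
P = 1.28 atm = 1.297×10^5 Pa; ρ = 116 lb/ft³ = 1858 kg/m³; g = 9.810 m/s².
h = 7.115 m
7.115 m × (1 in / 0.02540 m) = 280.1 in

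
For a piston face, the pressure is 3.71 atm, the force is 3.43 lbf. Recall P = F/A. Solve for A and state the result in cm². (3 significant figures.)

Rearranging: A = F/P.
P = 3.71 atm = 3.759×10^5 Pa; F = 3.43 lbf = 15.26 N.
A = 4.059×10^-5 m²
4.059×10^-5 m² × (1 cm² / 1.000×10^-4 m²) = 0.4059 cm²

0.406 cm²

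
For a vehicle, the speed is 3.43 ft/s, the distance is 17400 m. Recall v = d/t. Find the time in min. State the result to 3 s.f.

277 min

Solving v = d/t for t: t = d/v.
v = 3.43 ft/s = 1.045 m/s; d = 17400 m.
t = 16643 s
16643 s × (1 min / 60.00 s) = 277.4 min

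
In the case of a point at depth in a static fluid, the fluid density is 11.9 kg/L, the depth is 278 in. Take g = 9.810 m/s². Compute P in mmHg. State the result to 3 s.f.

Directly: P = ρgh.
ρ = 11.9 kg/L = 11900 kg/m³; h = 278 in = 7.061 m; g = 9.810 m/s².
P = 8.243×10^5 Pa
8.243×10^5 Pa × (1 mmHg / 133.3 Pa) = 6183 mmHg

6180 mmHg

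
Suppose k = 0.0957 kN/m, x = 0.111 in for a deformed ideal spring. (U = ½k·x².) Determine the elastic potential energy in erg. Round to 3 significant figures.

Directly: U = ½kx².
k = 0.0957 kN/m = 95.70 N/m; x = 0.111 in = 0.002819 m.
U = 3.804×10^-4 J
3.804×10^-4 J × (1 erg / 1.000×10^-7 J) = 3804 erg

3800 erg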